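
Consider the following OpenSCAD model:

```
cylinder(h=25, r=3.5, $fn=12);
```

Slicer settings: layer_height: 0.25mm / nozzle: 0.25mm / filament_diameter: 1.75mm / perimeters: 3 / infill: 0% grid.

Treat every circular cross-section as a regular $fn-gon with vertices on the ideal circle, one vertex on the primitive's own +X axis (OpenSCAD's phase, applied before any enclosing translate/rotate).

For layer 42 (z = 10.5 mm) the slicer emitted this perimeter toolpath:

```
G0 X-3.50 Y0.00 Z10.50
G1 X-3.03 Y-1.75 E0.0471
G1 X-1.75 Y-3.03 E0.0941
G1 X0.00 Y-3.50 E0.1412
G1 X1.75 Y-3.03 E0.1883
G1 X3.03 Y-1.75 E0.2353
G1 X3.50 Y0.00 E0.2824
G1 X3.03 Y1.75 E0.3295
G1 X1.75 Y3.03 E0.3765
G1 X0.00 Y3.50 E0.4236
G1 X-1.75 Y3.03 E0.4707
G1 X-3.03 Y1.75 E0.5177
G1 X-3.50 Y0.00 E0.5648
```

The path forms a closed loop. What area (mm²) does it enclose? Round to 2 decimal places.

36.74 mm²

Apply the shoelace formula to the sequence of (X, Y) vertices; enclosed area = 36.74 mm².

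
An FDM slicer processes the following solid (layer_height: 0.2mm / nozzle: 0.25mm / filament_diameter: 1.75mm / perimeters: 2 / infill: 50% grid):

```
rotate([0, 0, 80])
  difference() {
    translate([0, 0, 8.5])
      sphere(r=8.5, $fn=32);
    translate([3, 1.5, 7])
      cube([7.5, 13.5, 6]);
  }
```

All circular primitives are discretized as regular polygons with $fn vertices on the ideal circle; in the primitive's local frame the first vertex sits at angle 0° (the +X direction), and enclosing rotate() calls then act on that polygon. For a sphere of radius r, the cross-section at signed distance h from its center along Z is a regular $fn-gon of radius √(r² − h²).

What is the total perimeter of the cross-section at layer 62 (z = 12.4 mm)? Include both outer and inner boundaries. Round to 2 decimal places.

49.95 mm

At z = 12.4 mm: the r=8.5 sphere contributes a regular 32-gon of circumradius √(8.5²−3.9²) = 7.552 (perimeter = 2·32·7.552·sin(180°/32) = 47.38 mm); the cube at (3, 1.5) is present — its section is the full 7.5×13.5 rectangle (perimeter 42.00 mm); Subtracting the remaining from the first: starting from the r=8.5 sphere, the 7.5×13.5 cube at (3, 1.5) partially overlaps it — only the 15.82 mm² overlap (of its 101.25 mm²) is removed, clipping the outline — boundary = 49.95 mm; (rotated 80° about Z; rotation is an isometry so areas/perimeters/island counts are preserved). Overall, the cross-section is a single solid region. Total boundary length (outer) = 49.95 mm.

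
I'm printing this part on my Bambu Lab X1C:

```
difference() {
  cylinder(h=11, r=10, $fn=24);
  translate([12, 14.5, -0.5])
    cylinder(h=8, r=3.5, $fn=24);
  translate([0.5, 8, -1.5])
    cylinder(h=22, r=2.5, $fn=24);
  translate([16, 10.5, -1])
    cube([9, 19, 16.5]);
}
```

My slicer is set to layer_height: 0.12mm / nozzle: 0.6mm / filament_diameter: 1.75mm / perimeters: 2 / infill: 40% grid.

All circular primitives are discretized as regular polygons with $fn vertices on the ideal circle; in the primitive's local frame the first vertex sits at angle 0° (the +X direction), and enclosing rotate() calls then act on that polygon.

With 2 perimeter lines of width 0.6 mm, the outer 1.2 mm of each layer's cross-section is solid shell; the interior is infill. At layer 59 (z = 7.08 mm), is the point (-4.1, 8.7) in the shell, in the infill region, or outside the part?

At z = 7.08 mm: the r=10 cylinder gives a regular 24-gon of circumradius 10 (constant along its height); the cylinder at (12, 14.5): section is a regular 24-gon, circumradius r=3.5; the r=2.5 cylinder at (0.5, 8) gives a regular 24-gon of circumradius 2.5 (constant along its height); the cube at (16, 10.5) is present — its section is the full 9×19 rectangle; After the difference (first − rest): starting from the r=10 cylinder, the r=3.5 cylinder at (12, 14.5) misses the remaining region (no effect); the r=2.5 cylinder at (0.5, 8) partially overlaps it — only the 18.06 mm² overlap (of its 19.41 mm²) is removed, clipping the outline; the 9×19 cube at (16, 10.5) misses the remaining region (no effect) — 1 connected region. Overall, the cross-section is a single solid region. The nearest boundary edge runs (-5.00, 8.66)→(-2.59, 9.66); distance from the point to it = 0.31 mm. The point is inside the cross-section, 0.31 mm from the nearest boundary — within the 1.2 mm shell band (2 × 0.6).

shell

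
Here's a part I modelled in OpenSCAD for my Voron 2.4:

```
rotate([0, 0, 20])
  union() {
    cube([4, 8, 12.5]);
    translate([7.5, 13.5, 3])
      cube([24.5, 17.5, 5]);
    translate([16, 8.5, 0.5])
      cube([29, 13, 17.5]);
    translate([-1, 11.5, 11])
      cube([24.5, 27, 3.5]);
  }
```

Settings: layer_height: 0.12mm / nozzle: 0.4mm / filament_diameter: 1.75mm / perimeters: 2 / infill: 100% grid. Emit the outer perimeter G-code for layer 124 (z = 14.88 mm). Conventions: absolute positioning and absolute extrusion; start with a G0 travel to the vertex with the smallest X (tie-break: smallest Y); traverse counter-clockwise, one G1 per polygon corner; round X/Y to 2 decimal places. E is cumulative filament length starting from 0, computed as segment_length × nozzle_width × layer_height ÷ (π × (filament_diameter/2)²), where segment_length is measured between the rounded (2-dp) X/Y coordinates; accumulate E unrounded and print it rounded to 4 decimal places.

G0 X7.68 Y25.68 Z14.88
G1 X12.13 Y13.46 E0.2595
G1 X39.38 Y23.38 E0.8382
G1 X34.93 Y35.59 E1.0976
G1 X7.68 Y25.68 E1.6762

At z = 14.88 mm: the cube is absent (z outside [0, 12.5]); the cube at (7.5, 13.5) is absent (z outside [3, 8]); the cube at (16, 8.5) is present — its section is the full 29×13 rectangle; the cube at (-1, 11.5) is absent (z outside [11, 14.5]); Taking the union: only the 29×13 cube at (16, 8.5) is present, so the union is just that shape — 1 connected region; (rotated 20° about Z; rotation is an isometry so areas/perimeters/island counts are preserved). The outline is a single polygon with 4 vertices. Extrusion per mm of travel: 0.4 × 0.12 / (π × 0.875²) = 0.019956. Accumulating E over each segment gives final E = 1.6762.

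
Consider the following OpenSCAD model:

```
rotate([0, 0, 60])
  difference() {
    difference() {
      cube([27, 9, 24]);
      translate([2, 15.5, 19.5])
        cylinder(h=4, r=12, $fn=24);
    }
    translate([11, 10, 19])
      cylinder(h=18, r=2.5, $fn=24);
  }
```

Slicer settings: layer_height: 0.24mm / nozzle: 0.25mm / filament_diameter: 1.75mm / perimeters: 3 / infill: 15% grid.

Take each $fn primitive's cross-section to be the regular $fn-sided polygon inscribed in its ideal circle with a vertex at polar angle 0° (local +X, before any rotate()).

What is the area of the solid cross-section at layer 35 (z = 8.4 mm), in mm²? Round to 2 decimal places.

243.00 mm²

At z = 8.4 mm: the cube (footprint 27×9) is included at this height (area 243.00 mm²); the cylinder at (2, 15.5) is not intersected at this z (z outside [19.5, 23.5]); After the difference (first − rest): none of the subtracted shapes is present at this height, so the 27×9 cube is unchanged — area = 243.00 mm²; the cylinder at (11, 10) is absent (z outside [19, 37]); Taking the first minus the rest: none of the subtracted shapes is present at this height, so that combined region is unchanged — area = 243.00 mm²; (whole slice rotated 60° about Z — lengths, areas and connectivity unchanged). Overall, the cross-section is a single solid region. Net area = 243.00 mm².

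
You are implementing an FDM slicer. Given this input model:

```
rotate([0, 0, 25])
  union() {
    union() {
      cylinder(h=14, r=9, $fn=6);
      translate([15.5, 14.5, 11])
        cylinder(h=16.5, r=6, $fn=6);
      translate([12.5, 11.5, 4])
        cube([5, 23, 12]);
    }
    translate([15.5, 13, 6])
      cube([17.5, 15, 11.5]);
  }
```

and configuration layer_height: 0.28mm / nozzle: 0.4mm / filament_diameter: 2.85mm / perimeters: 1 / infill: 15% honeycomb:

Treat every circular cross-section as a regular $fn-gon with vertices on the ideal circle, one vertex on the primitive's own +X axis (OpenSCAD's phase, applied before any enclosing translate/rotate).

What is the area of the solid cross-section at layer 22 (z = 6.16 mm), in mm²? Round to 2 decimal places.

At z = 6.16 mm: the r=9 cylinder gives a regular 6-gon of circumradius 9 (constant along its height) (area = (6/2)·9.000²·sin(360°/6) = 210.44 mm²); the cylinder at (15.5, 14.5) is not intersected at this z (z outside [11, 27.5]); the cube at (12.5, 11.5) is present — its section is the full 5×23 rectangle (area 115.00 mm²); Merging all regions: the 2 present regions are separate (no shared area or edge), so areas and boundary lengths simply add and each stays a separate island — area = 325.44 mm²; the cube at (15.5, 13) (footprint 17.5×15) is included at this height (area 262.50 mm²); Combining (union): the regions partially overlap — summed areas 587.94 mm² minus the doubly-counted overlap 30.00 mm² gives 557.94 mm² — area = 557.94 mm²; (whole slice rotated 25° about Z — lengths, areas and connectivity unchanged). Overall, the cross-section has 2 separate islands. Net area = 557.94 mm².

557.94 mm²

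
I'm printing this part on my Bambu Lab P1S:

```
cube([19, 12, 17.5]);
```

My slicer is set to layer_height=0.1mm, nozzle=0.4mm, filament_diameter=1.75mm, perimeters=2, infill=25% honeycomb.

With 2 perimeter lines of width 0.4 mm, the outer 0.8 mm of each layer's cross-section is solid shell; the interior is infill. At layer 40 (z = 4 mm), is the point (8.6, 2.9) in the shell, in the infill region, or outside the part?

At z = 4 mm: the cube is present — its section is the full 19×12 rectangle. Overall, the cross-section is a single solid region. The nearest boundary edge runs (0.00, 0.00)→(19.00, 0.00); distance from the point to it = 2.90 mm. The point is inside the cross-section and 2.90 mm from the nearest boundary — more than the 0.8 mm shell width (2 × 0.4), so it's in the infill interior.

infill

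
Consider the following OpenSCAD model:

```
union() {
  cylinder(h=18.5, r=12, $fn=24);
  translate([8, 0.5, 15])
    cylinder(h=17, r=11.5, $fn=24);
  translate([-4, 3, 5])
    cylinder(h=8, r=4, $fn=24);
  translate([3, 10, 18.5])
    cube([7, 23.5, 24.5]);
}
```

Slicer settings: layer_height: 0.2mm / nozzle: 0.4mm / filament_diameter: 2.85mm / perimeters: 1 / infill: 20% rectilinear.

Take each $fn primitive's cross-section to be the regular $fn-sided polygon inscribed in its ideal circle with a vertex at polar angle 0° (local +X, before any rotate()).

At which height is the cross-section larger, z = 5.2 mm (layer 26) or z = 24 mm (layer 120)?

Layer 26 (z = 5.2): the r=12 cylinder gives a regular 24-gon of circumradius 12 (constant along its height) (area = (24/2)·12.000²·sin(360°/24) = 447.24 mm²); the cylinder at (8, 0.5) does not reach this height (z outside [15, 32]); the r=4 cylinder at (-4, 3) contributes a regular 24-gon of circumradius 4 (area = (24/2)·4.000²·sin(360°/24) = 49.69 mm²); the cube at (3, 10) is absent (z outside [18.5, 43]); Combining (union): the r=4 cylinder at (-4, 3) lies entirely inside the r=12 cylinder, so the union is just the r=12 cylinder — area = 447.24 mm². So its area = 447.24 mm². Layer 120 (z = 24): the cylinder does not reach this height (z outside [0, 18.5]); the cylinder at (8, 0.5): section is a regular 24-gon, circumradius r=11.5 (area = (24/2)·11.500²·sin(360°/24) = 410.75 mm²); the cylinder at (-4, 3) is absent (z outside [5, 13]); the 7×23.5 cube at (3, 10) contributes its full rectangle (area 164.50 mm²); Combining (union): the regions partially overlap — summed areas 575.25 mm² minus the doubly-counted overlap 11.51 mm² gives 563.73 mm² — area = 563.73 mm². So its area = 563.73 mm². Layer 120 is larger (563.73 vs 447.24 mm²).

layer 120 (z = 24 mm)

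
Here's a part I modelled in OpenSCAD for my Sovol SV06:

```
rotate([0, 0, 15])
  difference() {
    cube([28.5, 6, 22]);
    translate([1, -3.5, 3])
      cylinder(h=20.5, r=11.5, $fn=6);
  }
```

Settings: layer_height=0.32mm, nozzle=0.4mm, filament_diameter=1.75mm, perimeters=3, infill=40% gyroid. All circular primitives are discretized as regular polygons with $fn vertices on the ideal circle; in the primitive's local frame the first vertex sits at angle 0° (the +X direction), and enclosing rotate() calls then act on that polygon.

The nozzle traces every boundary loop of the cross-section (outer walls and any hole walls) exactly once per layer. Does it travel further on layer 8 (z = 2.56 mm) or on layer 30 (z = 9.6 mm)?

layer 8 (z = 2.56 mm)

Layer 8 (z = 2.56): the cube is present — its section is the full 28.5×6 rectangle (perimeter 69.00 mm); the cylinder at (1, -3.5) is not intersected at this z (z outside [3, 23.5]); Taking the first minus the rest: none of the subtracted shapes is present at this height, so the 28.5×6 cube is unchanged — boundary = 69.00 mm; (whole slice rotated 15° about Z — lengths, areas and connectivity unchanged). So its perimeter = 69.00 mm. Layer 30 (z = 9.6): the 28.5×6 cube contributes its full rectangle (perimeter 69.00 mm); the r=11.5 cylinder at (1, -3.5) gives a regular 6-gon of circumradius 11.5 (constant along its height) (perimeter = 2·6·11.500·sin(180°/6) = 69.00 mm); After the difference (first − rest): starting from the 28.5×6 cube, the r=11.5 cylinder at (1, -3.5) partially overlaps it — only the 52.48 mm² overlap (of its 343.60 mm²) is removed, clipping the outline — boundary = 52.43 mm; (rotated 15° about Z; rotation is an isometry so areas/perimeters/island counts are preserved). So its perimeter = 52.43 mm. Layer 8 is larger (69.00 vs 52.43 mm).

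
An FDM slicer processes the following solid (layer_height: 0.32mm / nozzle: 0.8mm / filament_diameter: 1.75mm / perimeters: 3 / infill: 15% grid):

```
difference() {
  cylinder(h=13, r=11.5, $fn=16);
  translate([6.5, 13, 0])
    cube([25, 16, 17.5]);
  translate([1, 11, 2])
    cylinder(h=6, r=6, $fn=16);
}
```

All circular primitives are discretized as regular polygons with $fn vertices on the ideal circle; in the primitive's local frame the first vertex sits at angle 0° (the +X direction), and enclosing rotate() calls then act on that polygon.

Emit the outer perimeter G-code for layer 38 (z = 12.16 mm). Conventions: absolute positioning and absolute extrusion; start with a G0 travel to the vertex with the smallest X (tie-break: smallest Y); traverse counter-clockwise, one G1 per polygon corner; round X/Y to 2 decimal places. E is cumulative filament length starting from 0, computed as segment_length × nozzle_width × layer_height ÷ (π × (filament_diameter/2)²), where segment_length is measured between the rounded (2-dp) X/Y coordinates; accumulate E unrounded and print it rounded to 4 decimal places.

G0 X-11.50 Y0.00 Z12.16
G1 X-10.62 Y-4.40 E0.4776
G1 X-8.13 Y-8.13 E0.9549
G1 X-4.40 Y-10.62 E1.4322
G1 X0.00 Y-11.50 E1.9098
G1 X4.40 Y-10.62 E2.3874
G1 X8.13 Y-8.13 E2.8647
G1 X10.62 Y-4.40 E3.3420
G1 X11.50 Y0.00 E3.8196
G1 X10.62 Y4.40 E4.2972
G1 X8.13 Y8.13 E4.7745
G1 X4.40 Y10.62 E5.2518
G1 X0.00 Y11.50 E5.7294
G1 X-4.40 Y10.62 E6.2070
G1 X-8.13 Y8.13 E6.6843
G1 X-10.62 Y4.40 E7.1616
G1 X-11.50 Y0.00 E7.6392

At z = 12.16 mm: the cylinder: section is a regular 16-gon, circumradius r=11.5; the cube at (6.5, 13) (footprint 25×16) is included at this height; the cylinder at (1, 11) is not intersected at this z (z outside [2, 8]); Taking the first minus the rest: starting from the r=11.5 cylinder, the 25×16 cube at (6.5, 13) misses the remaining region (no effect) — 1 connected region. The outline is a single polygon with 16 vertices. Extrusion per mm of travel: 0.8 × 0.32 / (π × 0.875²) = 0.106432. Accumulating E over each segment gives final E = 7.6392.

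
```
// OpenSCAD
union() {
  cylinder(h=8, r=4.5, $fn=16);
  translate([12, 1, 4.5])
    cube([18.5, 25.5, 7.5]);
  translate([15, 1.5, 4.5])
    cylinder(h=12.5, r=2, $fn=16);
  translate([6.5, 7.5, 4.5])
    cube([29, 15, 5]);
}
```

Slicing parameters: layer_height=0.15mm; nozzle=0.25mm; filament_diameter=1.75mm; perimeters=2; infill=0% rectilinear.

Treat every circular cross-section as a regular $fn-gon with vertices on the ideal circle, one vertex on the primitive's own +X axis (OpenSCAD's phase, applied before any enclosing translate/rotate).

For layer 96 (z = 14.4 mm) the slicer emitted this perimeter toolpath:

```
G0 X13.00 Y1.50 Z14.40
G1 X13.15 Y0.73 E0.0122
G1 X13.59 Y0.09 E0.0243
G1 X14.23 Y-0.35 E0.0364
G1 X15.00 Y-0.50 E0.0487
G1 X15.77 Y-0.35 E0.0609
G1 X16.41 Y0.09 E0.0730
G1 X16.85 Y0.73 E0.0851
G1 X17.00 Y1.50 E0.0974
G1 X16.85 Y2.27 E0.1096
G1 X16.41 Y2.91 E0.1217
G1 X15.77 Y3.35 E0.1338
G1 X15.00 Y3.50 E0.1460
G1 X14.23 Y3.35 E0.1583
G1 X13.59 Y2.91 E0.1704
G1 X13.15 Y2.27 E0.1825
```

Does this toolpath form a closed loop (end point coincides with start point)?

no

Start point (G0): (13.00, 1.50). End point (last G1): the path does not return to the start — open.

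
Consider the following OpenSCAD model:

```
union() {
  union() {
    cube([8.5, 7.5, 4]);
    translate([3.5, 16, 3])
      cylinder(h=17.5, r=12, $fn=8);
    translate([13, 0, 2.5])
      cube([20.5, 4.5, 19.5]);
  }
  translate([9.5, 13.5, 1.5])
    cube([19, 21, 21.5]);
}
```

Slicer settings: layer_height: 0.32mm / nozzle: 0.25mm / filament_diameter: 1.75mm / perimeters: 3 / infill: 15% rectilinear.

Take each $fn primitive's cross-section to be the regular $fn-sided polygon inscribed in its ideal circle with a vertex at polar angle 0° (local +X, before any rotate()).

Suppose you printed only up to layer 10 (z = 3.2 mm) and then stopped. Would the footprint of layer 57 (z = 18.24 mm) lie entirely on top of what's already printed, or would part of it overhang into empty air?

Compare the two slices. At z = 3.2: the cube is present — its section is the full 8.5×7.5 rectangle (area 63.75 mm²); the r=12 cylinder at (3.5, 16) gives a regular 8-gon of circumradius 12 (constant along its height) (area = (8/2)·12.000²·sin(360°/8) = 407.29 mm²); the 20.5×4.5 cube at (13, 0) contributes its full rectangle (area 92.25 mm²); Taking the union: the regions partially overlap — summed areas 563.29 mm² minus the doubly-counted overlap 22.04 mm² gives 541.26 mm² — area = 541.26 mm²; the cube at (9.5, 13.5) is present — its section is the full 19×21 rectangle (area 399.00 mm²); Taking the union: the regions partially overlap — summed areas 940.26 mm² minus the doubly-counted overlap 50.98 mm² gives 889.27 mm² — area = 889.27 mm². At z = 18.24: the cube is absent (z outside [0, 4]); the r=12 cylinder at (3.5, 16) contributes a regular 8-gon of circumradius 12 (area = (8/2)·12.000²·sin(360°/8) = 407.29 mm²); the cube at (13, 0) is present — its section is the full 20.5×4.5 rectangle (area 92.25 mm²); Merging all regions: the 2 present regions are separate (no shared area or edge), so areas and boundary lengths simply add and each stays a separate island — area = 499.54 mm²; the 19×21 cube at (9.5, 13.5) contributes its full rectangle (area 399.00 mm²); Taking the union: the regions partially overlap — summed areas 898.54 mm² minus the doubly-counted overlap 50.98 mm² gives 847.56 mm² — area = 847.56 mm². Checking containment: the cross-section at z = 18.24 is a subset of the cross-section at z = 3.2.

entirely on top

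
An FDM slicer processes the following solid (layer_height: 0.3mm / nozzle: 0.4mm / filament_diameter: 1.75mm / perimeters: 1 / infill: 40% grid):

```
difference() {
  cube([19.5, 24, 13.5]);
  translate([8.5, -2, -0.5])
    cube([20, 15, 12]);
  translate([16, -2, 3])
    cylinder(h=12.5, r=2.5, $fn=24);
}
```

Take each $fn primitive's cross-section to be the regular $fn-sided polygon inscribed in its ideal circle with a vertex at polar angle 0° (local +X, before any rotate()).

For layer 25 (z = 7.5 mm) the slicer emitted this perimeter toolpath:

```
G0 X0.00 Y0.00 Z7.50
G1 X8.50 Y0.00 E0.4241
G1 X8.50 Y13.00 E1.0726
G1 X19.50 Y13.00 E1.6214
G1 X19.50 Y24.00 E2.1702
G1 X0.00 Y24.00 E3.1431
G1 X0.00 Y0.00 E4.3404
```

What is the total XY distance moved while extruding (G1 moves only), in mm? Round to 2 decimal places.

87.00 mm

Sum the Euclidean lengths of each G1 segment: total = 87.00 mm.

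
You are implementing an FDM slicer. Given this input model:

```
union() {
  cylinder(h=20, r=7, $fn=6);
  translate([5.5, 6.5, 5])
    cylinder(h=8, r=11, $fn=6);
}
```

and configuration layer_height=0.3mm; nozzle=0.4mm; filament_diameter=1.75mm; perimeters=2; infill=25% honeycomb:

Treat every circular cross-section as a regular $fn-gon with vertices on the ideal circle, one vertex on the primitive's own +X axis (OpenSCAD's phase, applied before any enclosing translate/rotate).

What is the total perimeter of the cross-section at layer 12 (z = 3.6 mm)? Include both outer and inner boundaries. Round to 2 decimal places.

At z = 3.6 mm: the r=7 cylinder contributes a regular 6-gon of circumradius 7 (perimeter = 2·6·7.000·sin(180°/6) = 42.00 mm); the cylinder at (5.5, 6.5) is absent (z outside [5, 13]); Merging all regions: only the r=7 cylinder is present, so the union is just that shape — boundary = 42.00 mm. Overall, the cross-section is a single solid region. Total boundary length (outer) = 42.00 mm.

42.00 mm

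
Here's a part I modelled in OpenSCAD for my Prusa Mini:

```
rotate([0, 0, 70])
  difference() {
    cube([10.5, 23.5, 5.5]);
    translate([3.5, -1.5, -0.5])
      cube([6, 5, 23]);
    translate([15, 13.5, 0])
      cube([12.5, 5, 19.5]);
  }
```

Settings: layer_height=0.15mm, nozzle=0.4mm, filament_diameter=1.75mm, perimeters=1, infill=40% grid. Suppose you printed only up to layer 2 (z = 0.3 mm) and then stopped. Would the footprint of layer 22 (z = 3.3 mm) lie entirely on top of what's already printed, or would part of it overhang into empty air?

Compare the two slices. At z = 0.3: the cube (footprint 10.5×23.5) is included at this height (area 246.75 mm²); the cube at (3.5, -1.5) (footprint 6×5) is included at this height (area 30.00 mm²); the cube at (15, 13.5) (footprint 12.5×5) is included at this height (area 62.50 mm²); After the difference (first − rest): starting from the 10.5×23.5 cube (246.75 mm²), the 6×5 cube at (3.5, -1.5) partially overlaps it — only the 21.00 mm² overlap (of its 30.00 mm²) is removed, clipping the outline; the 12.5×5 cube at (15, 13.5) misses the remaining region (no effect) — area = 225.75 mm²; (rotated 70° about Z; rotation is an isometry so areas/perimeters/island counts are preserved). At z = 3.3: the 10.5×23.5 cube contributes its full rectangle (area 246.75 mm²); the cube at (3.5, -1.5) (footprint 6×5) is included at this height (area 30.00 mm²); the cube at (15, 13.5) is present — its section is the full 12.5×5 rectangle (area 62.50 mm²); After the difference (first − rest): starting from the 10.5×23.5 cube (246.75 mm²), the 6×5 cube at (3.5, -1.5) partially overlaps it — only the 21.00 mm² overlap (of its 30.00 mm²) is removed, clipping the outline; the 12.5×5 cube at (15, 13.5) misses the remaining region (no effect) — area = 225.75 mm²; (rotated 70° about Z; rotation is an isometry so areas/perimeters/island counts are preserved). Checking containment: the cross-section at z = 3.3 is a subset of the cross-section at z = 0.3.

entirely on top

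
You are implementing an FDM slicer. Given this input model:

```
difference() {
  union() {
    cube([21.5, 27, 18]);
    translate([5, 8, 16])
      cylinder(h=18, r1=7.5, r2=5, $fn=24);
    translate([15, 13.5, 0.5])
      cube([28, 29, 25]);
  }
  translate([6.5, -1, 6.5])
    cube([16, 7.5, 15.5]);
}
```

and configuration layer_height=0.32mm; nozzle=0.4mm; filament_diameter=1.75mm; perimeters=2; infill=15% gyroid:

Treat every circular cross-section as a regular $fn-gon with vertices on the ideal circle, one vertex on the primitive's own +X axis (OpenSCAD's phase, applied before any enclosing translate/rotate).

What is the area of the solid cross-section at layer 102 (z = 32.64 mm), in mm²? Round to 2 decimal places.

83.62 mm²

At z = 32.64 mm: the cube is absent (z outside [0, 18]); the cone at (5, 8) contributes a regular 24-gon of circumradius 5.189 (interpolated between r1=7.5 and r2=5 at t=0.924) (area = (24/2)·5.189²·sin(360°/24) = 83.62 mm²); the cube at (15, 13.5) is not intersected at this z (z outside [0.5, 25.5]); Merging all regions: only the cone at (5, 8) is present, so the union is just that shape — area = 83.62 mm²; the cube at (6.5, -1) is absent (z outside [6.5, 22]); Taking the first minus the rest: none of the subtracted shapes is present at this height, so the result so far is unchanged — area = 83.62 mm². Overall, the cross-section is a single solid region. Net area = 83.62 mm².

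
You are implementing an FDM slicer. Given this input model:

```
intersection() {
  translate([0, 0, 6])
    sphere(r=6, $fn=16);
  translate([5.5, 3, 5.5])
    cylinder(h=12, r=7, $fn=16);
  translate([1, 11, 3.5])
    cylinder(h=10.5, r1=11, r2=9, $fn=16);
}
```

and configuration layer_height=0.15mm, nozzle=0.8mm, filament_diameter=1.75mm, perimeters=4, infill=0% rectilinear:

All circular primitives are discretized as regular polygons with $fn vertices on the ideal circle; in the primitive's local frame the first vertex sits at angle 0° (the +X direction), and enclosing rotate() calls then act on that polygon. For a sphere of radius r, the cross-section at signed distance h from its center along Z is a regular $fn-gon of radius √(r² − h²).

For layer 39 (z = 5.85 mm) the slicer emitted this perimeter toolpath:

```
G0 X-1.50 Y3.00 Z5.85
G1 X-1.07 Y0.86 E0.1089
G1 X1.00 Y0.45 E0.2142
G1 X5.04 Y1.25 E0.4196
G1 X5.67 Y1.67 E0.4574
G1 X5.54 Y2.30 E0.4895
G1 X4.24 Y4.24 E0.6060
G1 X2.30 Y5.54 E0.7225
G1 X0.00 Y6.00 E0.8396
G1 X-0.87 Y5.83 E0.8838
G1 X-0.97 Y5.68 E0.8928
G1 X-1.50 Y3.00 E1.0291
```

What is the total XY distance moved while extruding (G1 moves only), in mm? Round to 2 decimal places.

Sum the Euclidean lengths of each G1 segment: total = 20.63 mm.

20.63 mm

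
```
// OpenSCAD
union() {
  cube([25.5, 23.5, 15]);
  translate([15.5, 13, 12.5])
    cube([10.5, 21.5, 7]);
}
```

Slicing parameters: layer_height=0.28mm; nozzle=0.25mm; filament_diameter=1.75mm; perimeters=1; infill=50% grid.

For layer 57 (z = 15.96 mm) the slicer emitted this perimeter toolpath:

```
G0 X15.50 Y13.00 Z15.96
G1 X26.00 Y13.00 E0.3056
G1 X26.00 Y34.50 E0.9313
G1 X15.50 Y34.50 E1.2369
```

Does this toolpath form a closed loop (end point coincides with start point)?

Start point (G0): (15.50, 13.00). End point (last G1): the path does not return to the start — open.

no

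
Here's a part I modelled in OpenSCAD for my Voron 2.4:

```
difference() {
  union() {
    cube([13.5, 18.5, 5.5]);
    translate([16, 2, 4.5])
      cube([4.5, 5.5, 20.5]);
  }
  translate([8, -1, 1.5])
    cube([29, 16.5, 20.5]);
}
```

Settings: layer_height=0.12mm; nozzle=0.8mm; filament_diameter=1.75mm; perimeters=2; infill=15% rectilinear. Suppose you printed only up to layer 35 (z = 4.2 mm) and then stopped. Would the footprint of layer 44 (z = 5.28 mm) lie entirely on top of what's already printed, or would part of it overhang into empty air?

Compare the two slices. At z = 4.2: the 13.5×18.5 cube contributes its full rectangle (area 249.75 mm²); the cube at (16, 2) is not intersected at this z (z outside [4.5, 25]); Taking the union: only the 13.5×18.5 cube is present, so the union is just that shape — area = 249.75 mm²; the cube at (8, -1) (footprint 29×16.5) is included at this height (area 478.50 mm²); Taking the first minus the rest: starting from the result so far (249.75 mm²), the 29×16.5 cube at (8, -1) partially overlaps it — only the 85.25 mm² overlap (of its 478.50 mm²) is removed, clipping the outline — area = 164.50 mm². At z = 5.28: the cube is present — its section is the full 13.5×18.5 rectangle (area 249.75 mm²); the 4.5×5.5 cube at (16, 2) contributes its full rectangle (area 24.75 mm²); Merging all regions: the 2 present regions are separate (no shared area or edge), so areas and boundary lengths simply add and each stays a separate island — area = 274.50 mm²; the cube at (8, -1) is present — its section is the full 29×16.5 rectangle (area 478.50 mm²); Subtracting the remaining from the first: starting from the result so far (274.50 mm²), the 29×16.5 cube at (8, -1) partially overlaps it — only the 110.00 mm² overlap (of its 478.50 mm²) is removed, clipping the outline — area = 164.50 mm². Checking containment: the cross-section at z = 5.28 is a subset of the cross-section at z = 4.2.

entirely on top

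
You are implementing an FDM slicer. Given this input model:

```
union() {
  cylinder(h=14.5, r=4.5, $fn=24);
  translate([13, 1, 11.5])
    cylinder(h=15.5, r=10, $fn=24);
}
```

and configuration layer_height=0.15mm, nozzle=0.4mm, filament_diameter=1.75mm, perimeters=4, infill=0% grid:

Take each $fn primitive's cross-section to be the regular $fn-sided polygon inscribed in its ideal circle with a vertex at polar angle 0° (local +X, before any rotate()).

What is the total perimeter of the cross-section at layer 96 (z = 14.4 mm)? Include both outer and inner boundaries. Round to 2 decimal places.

At z = 14.4 mm: the r=4.5 cylinder gives a regular 24-gon of circumradius 4.5 (constant along its height) (perimeter = 2·24·4.500·sin(180°/24) = 28.19 mm); the r=10 cylinder at (13, 1) gives a regular 24-gon of circumradius 10 (constant along its height) (perimeter = 2·24·10.000·sin(180°/24) = 62.65 mm); Combining (union): the regions partially overlap (shared area 5.22 mm²), so the edge portions inside another operand are dropped and the merged outline is re-measured after clipping — boundary = 79.15 mm. Overall, the cross-section is a single solid region. Total boundary length (outer) = 79.15 mm.

79.15 mm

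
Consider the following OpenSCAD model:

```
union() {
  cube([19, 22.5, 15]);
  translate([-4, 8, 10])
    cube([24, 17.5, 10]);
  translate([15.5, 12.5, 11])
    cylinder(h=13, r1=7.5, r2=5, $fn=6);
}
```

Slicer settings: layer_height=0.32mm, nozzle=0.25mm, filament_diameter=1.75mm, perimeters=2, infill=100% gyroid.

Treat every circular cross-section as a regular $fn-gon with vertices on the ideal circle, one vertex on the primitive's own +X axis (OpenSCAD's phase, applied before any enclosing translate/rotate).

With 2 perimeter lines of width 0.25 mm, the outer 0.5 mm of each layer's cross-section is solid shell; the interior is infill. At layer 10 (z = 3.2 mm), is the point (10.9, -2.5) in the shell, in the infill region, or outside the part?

outside

At z = 3.2 mm: the cube (footprint 19×22.5) is included at this height; the cube at (-4, 8) is absent (z outside [10, 20]); the cone at (15.5, 12.5) does not reach this height (z outside [11, 24]); Combining (union): only the 19×22.5 cube is present, so the union is just that shape — 1 connected region. Overall, the cross-section is a single solid region. The nearest boundary edge runs (0.00, 0.00)→(19.00, 0.00); distance from the point to it = 2.50 mm. The point is not inside any of the regions above, so it lies outside the cross-section (2.50 mm from the nearest boundary).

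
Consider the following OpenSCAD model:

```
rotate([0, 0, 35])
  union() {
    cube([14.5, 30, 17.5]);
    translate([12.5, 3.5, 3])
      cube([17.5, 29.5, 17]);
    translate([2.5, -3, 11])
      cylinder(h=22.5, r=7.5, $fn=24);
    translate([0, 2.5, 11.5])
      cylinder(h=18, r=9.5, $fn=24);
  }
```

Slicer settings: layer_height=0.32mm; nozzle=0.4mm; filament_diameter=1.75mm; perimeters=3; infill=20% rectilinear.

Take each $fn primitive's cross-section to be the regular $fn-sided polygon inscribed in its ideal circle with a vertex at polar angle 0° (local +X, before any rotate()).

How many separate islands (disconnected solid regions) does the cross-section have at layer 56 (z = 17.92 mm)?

At z = 17.92 mm: the cube does not reach this height (z outside [0, 17.5]); the 17.5×29.5 cube at (12.5, 3.5) contributes its full rectangle; the r=7.5 cylinder at (2.5, -3) gives a regular 24-gon of circumradius 7.5 (constant along its height); the r=9.5 cylinder at (0, 2.5) gives a regular 24-gon of circumradius 9.5 (constant along its height); Merging all regions: the regions partially overlap (shared area 121.67 mm²), so overlapping operands fuse into one piece — 2 connected regions; (rotated 35° about Z; rotation is an isometry so areas/perimeters/island counts are preserved). Overall, the cross-section has 2 separate islands. Island count = 2.

2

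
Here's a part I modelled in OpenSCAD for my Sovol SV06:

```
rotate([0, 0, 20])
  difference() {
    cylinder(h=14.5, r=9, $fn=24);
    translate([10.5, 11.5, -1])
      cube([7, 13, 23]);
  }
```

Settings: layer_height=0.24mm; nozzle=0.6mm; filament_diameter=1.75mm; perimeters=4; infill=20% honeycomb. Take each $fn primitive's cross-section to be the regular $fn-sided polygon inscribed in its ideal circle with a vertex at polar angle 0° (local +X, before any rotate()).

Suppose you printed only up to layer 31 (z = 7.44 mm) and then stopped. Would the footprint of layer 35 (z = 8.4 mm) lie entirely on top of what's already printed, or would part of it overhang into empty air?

Compare the two slices. At z = 7.44: the r=9 cylinder contributes a regular 24-gon of circumradius 9 (area = (24/2)·9.000²·sin(360°/24) = 251.57 mm²); the cube at (10.5, 11.5) (footprint 7×13) is included at this height (area 91.00 mm²); Taking the first minus the rest: starting from the r=9 cylinder (251.57 mm²), the 7×13 cube at (10.5, 11.5) misses the remaining region (no effect) — area = 251.57 mm²; (rotated 20° about Z; rotation is an isometry so areas/perimeters/island counts are preserved). At z = 8.4: the r=9 cylinder contributes a regular 24-gon of circumradius 9 (area = (24/2)·9.000²·sin(360°/24) = 251.57 mm²); the cube at (10.5, 11.5) (footprint 7×13) is included at this height (area 91.00 mm²); Subtracting the remaining from the first: starting from the r=9 cylinder (251.57 mm²), the 7×13 cube at (10.5, 11.5) misses the remaining region (no effect) — area = 251.57 mm²; (whole slice rotated 20° about Z — lengths, areas and connectivity unchanged). Checking containment: the cross-section at z = 8.4 is a subset of the cross-section at z = 7.44.

entirely on top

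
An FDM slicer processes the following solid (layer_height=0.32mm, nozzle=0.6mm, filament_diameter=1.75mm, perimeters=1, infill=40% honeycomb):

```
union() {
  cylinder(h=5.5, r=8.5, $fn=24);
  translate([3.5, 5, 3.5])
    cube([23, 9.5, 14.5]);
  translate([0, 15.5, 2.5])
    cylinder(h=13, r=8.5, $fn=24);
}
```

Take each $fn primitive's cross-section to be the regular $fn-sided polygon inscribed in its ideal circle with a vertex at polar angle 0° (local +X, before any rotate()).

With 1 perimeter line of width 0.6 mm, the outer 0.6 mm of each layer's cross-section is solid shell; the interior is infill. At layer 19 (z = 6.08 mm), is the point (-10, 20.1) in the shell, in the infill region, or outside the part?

outside

At z = 6.08 mm: the cylinder does not reach this height (z outside [0, 5.5]); the cube at (3.5, 5) is present — its section is the full 23×9.5 rectangle; the r=8.5 cylinder at (0, 15.5) gives a regular 24-gon of circumradius 8.5 (constant along its height); Taking the union: the regions partially overlap (shared area 22.46 mm²), so overlapping operands fuse into one piece — 1 connected region. Overall, the cross-section is a single solid region. The nearest boundary edge runs (-8.21, 17.70)→(-7.36, 19.75); distance from the point to it = 2.57 mm. The point is not inside any of the regions above, so it lies outside the cross-section (2.57 mm from the nearest boundary).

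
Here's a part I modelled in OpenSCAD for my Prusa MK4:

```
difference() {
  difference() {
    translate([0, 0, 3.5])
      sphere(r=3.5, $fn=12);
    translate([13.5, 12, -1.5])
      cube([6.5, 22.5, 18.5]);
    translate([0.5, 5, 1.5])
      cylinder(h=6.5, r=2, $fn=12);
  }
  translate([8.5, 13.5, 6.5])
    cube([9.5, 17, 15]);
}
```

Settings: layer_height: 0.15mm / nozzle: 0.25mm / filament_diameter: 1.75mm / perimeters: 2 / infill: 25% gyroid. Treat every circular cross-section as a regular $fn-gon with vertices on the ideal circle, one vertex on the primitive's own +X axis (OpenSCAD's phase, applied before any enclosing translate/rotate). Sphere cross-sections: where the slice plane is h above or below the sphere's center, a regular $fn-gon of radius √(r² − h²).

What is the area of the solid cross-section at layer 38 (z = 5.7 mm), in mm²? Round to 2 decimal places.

22.23 mm²

At z = 5.7 mm: the sphere: section is a regular 12-gon, circumradius = √(r²−h²) = √(3.5²−2.2²) = 2.722 (area = (12/2)·2.722²·sin(360°/12) = 22.23 mm²); the 6.5×22.5 cube at (13.5, 12) contributes its full rectangle (area 146.25 mm²); the r=2 cylinder at (0.5, 5) contributes a regular 12-gon of circumradius 2 (area = (12/2)·2.000²·sin(360°/12) = 12.00 mm²); After the difference (first − rest): starting from the r=3.5 sphere (22.23 mm²), the 6.5×22.5 cube at (13.5, 12) misses the remaining region (no effect); the r=2 cylinder at (0.5, 5) misses the remaining region (no effect) — area = 22.23 mm²; the cube at (8.5, 13.5) is not intersected at this z (z outside [6.5, 21.5]); Subtracting the remaining from the first: none of the subtracted shapes is present at this height, so the result so far is unchanged — area = 22.23 mm². Overall, the cross-section is a single solid region. Net area = 22.23 mm².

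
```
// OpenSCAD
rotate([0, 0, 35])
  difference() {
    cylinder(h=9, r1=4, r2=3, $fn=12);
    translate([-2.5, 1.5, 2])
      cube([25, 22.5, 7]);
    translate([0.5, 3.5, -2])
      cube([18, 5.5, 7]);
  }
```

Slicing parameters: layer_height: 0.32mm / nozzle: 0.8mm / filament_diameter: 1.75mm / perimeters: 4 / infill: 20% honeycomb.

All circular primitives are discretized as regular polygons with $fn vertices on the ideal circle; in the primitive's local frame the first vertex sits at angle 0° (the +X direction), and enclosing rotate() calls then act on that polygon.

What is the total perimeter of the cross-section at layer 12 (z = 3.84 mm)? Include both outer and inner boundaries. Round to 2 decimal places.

21.89 mm

At z = 3.84 mm: the cone (r1=4→r2=3) has section circumradius 3.573 here — a regular 12-gon (perimeter = 2·12·3.573·sin(180°/12) = 22.20 mm); the cube at (-2.5, 1.5) is present — its section is the full 25×22.5 rectangle (perimeter 95.00 mm); the 18×5.5 cube at (0.5, 3.5) contributes its full rectangle (perimeter 47.00 mm); Subtracting the remaining from the first: starting from the cone, the 25×22.5 cube at (-2.5, 1.5) partially overlaps it — only the 8.68 mm² overlap (of its 562.50 mm²) is removed, clipping the outline; the 18×5.5 cube at (0.5, 3.5) misses the remaining region (no effect) — boundary = 21.89 mm; (rotated 35° about Z; rotation is an isometry so areas/perimeters/island counts are preserved). Overall, the cross-section is a single solid region. Total boundary length (outer) = 21.89 mm.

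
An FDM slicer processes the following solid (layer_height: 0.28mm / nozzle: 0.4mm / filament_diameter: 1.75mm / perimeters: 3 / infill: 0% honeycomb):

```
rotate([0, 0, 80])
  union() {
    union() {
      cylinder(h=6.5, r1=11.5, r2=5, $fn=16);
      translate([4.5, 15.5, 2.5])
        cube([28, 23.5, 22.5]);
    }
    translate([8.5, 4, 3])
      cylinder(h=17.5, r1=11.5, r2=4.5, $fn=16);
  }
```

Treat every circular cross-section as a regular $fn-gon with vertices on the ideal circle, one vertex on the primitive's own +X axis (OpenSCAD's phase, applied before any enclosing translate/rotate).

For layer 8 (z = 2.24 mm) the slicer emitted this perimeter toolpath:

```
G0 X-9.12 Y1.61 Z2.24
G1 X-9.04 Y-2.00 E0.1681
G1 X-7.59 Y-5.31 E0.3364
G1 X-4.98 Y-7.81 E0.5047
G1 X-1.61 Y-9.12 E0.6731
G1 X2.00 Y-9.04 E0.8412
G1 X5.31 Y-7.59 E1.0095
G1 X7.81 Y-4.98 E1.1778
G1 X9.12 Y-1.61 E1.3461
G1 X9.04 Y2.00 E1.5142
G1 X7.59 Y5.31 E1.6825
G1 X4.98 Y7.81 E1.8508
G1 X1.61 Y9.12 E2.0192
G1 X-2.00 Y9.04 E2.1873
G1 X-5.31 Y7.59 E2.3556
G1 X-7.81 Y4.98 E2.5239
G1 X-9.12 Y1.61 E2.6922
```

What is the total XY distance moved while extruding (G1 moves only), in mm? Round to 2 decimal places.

57.82 mm

Sum the Euclidean lengths of each G1 segment: total = 57.82 mm.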